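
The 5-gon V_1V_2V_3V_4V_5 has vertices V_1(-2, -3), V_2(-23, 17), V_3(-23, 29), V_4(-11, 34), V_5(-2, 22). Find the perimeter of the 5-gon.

94

|V_1V_2| = √((-21)² + (20)²) = √841 = 29
|V_2V_3| = √((0)² + (12)²) = √144 = 12
|V_3V_4| = √((12)² + (5)²) = √169 = 13
|V_4V_5| = √((9)² + (-12)²) = √225 = 15
|V_5V_1| = √((0)² + (-25)²) = √625 = 25
Perimeter = 29 + 12 + 13 + 15 + 25 = 94.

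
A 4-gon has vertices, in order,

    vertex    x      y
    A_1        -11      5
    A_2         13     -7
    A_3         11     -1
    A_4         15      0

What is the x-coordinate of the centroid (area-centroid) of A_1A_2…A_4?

375/83

Apply the shoelace formula. First the cross-terms c_i = x_i·y_{i+1} − x_{i+1}·y_i:
  12, 64, 15, 75  ⇒  2A = 166, A = 83.
Then Σ (x_i + x_{i+1})·c_i = 2250, so x̄ = 2250 / (6·83) = 375/83.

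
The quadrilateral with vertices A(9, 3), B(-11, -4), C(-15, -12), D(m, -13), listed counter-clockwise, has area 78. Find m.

The doubled signed area Σ (x_i y_{i+1} − x_{i+1} y_i) is linear in m.
With m=0 it equals 381; the coefficient of m is 15 (from the two edges through D).
So 15·m + 381 = 2·78 = 156 ⇒ m = -15.

-15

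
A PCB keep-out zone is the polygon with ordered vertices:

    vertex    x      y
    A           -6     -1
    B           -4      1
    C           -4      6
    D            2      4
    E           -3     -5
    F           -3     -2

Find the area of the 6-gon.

Apply Gauss's area formula: 2A = Σ (x_i·y_{i+1} − x_{i+1}·y_i), indices taken mod 6.
Cross-terms: -10, -20, -28, 2, -9, -9  ⇒  Σ = -74
Area = |Σ|/2 = 37.

37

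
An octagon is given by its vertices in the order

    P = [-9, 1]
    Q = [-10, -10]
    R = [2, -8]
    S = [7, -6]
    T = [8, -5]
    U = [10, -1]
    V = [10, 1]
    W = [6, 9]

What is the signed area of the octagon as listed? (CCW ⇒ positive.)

Cross-terms: 100, 100, 44, 13, 42, 20, 84, 87  ⇒  Σ = 490
Signed area = Σ/2 = 245 (positive ⇒ counter-clockwise traversal).

245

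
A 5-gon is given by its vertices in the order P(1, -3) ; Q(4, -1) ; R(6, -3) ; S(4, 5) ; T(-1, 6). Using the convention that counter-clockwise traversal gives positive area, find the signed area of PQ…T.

36.5

Apply the shoelace formula: 2A = Σ (x_i·y_{i+1} − x_{i+1}·y_i), indices taken mod 5.
P→Q: (1)(-1) − (4)(-3) = 11
Q→R: (4)(-3) − (6)(-1) = -6
R→S: (6)(5) − (4)(-3) = 42
S→T: (4)(6) − (-1)(5) = 29
T→P: (-1)(-3) − (1)(6) = -3
Σ = 73
Signed area = Σ/2 = 36.5 (positive ⇒ counter-clockwise traversal).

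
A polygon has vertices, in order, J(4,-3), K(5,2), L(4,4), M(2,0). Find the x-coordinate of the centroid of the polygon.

11/3

Apply the surveyor's formula. First the cross-terms c_i = x_i·y_{i+1} − x_{i+1}·y_i:
  23, 12, -8, -6  ⇒  2A = 21, A = 10.5.
Then Σ (x_i + x_{i+1})·c_i = 231, so x̄ = 231 / (6·10.5) = 11/3.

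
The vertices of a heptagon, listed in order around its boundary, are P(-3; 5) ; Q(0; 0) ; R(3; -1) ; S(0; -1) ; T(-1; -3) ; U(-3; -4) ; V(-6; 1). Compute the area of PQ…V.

31.5

Apply the surveyor's formula: 2A = Σ (x_i·y_{i+1} − x_{i+1}·y_i), indices taken mod 7.
Σ = (0) + (0) + (-3) + (-1) + (-5) + (-27) + (-27) = -63
Area = |Σ|/2 = 31.5.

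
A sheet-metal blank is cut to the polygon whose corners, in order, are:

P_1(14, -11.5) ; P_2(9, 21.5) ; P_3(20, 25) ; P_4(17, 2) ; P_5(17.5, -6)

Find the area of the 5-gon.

Apply the surveyor's formula: 2A = Σ (x_i·y_{i+1} − x_{i+1}·y_i), indices taken mod 5.
P_1→P_2: (14)(21.5) − (9)(-11.5) = 404.5
P_2→P_3: (9)(25) − (20)(21.5) = -205
P_3→P_4: (20)(2) − (17)(25) = -385
P_4→P_5: (17)(-6) − (17.5)(2) = -137
P_5→P_1: (17.5)(-11.5) − (14)(-6) = -117.25
Σ = -439.75
Area = |Σ|/2 = 219.875.

219.875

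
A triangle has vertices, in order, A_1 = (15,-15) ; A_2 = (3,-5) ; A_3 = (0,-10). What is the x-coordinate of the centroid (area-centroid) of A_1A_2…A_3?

Apply Gauss's area formula. First the cross-terms c_i = x_i·y_{i+1} − x_{i+1}·y_i:
  -30, -30, 150  ⇒  2A = 90, A = 45.
Then Σ (x_i + x_{i+1})·c_i = 1620, so x̄ = 1620 / (6·45) = 6.

6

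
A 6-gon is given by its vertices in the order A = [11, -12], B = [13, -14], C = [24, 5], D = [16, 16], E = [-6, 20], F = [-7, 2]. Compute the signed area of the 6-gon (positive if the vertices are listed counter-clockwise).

Σ = (2) + (401) + (304) + (416) + (128) + (62) = 1313
Signed area = Σ/2 = 656.5 (positive ⇒ counter-clockwise traversal).

656.5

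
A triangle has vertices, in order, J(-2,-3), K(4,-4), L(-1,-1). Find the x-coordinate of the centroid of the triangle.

1/3

Apply the shoelace (surveyor's) formula. First the cross-terms c_i = x_i·y_{i+1} − x_{i+1}·y_i:
  20, -8, 1  ⇒  2A = 13, A = 6.5.
Then Σ (x_i + x_{i+1})·c_i = 13, so x̄ = 13 / (6·6.5) = 1/3.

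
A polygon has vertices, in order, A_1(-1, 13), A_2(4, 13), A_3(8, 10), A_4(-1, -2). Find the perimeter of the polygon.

|A_1A_2| = √((5)² + (0)²) = √25 = 5
|A_2A_3| = √((4)² + (-3)²) = √25 = 5
|A_3A_4| = √((-9)² + (-12)²) = √225 = 15
|A_4A_1| = √((0)² + (15)²) = √225 = 15
Perimeter = 5 + 5 + 15 + 15 = 40.

40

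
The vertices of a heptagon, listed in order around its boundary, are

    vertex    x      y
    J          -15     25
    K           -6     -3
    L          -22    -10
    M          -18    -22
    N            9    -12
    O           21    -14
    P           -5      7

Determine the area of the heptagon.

Σ = (195) + (-6) + (304) + (414) + (126) + (77) + (-20) = 1090
Area = |Σ|/2 = 545.

545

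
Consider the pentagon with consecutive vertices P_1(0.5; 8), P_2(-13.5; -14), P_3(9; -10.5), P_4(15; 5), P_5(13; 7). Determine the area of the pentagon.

355.875

Σ = (101) + (267.75) + (202.5) + (40) + (100.5) = 711.75
Area = |Σ|/2 = 355.875.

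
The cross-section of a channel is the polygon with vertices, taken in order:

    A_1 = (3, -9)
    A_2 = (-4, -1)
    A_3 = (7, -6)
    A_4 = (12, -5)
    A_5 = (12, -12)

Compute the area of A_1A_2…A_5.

Σ = (-39) + (31) + (37) + (-84) + (-72) = -127
Area = |Σ|/2 = 63.5.

63.5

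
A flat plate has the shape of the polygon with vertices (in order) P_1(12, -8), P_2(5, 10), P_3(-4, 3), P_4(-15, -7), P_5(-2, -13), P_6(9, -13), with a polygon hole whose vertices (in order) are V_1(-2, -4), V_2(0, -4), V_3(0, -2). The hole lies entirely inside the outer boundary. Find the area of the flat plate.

Outer boundary:
P_1→P_2: (12)(10) − (5)(-8) = 160
P_2→P_3: (5)(3) − (-4)(10) = 55
P_3→P_4: (-4)(-7) − (-15)(3) = 73
P_4→P_5: (-15)(-13) − (-2)(-7) = 181
P_5→P_6: (-2)(-13) − (9)(-13) = 143
P_6→P_1: (9)(-8) − (12)(-13) = 84
Σ = 696
Area = |Σ|/2 = 348.
Hole:
Σ = (8) + (0) + (-4) = 4
Area = |Σ|/2 = 2.
Net area = 348 − 2 = 346.

346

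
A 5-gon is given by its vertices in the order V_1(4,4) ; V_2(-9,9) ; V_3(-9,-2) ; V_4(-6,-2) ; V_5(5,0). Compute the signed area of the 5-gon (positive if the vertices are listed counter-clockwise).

103.5

Apply the shoelace formula: 2A = Σ (x_i·y_{i+1} − x_{i+1}·y_i), indices taken mod 5.
V_1→V_2: (4)(9) − (-9)(4) = 72
V_2→V_3: (-9)(-2) − (-9)(9) = 99
V_3→V_4: (-9)(-2) − (-6)(-2) = 6
V_4→V_5: (-6)(0) − (5)(-2) = 10
V_5→V_1: (5)(4) − (4)(0) = 20
Σ = 207
Signed area = Σ/2 = 103.5 (positive ⇒ counter-clockwise traversal).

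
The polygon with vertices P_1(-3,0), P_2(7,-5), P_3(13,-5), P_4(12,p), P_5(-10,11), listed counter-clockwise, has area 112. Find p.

-2

The doubled signed area Σ (x_i y_{i+1} − x_{i+1} y_i) is linear in p.
With p=0 it equals 270; the coefficient of p is 23 (from the two edges through P_4).
So 23·p + 270 = 2·112 = 224 ⇒ p = -2.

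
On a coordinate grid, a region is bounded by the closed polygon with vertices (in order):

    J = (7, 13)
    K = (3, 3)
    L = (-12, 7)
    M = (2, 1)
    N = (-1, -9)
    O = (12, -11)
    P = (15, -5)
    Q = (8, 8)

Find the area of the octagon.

Cross-terms: -18, 57, -26, -17, 119, 105, 160, 48  ⇒  Σ = 428
Area = |Σ|/2 = 214.

214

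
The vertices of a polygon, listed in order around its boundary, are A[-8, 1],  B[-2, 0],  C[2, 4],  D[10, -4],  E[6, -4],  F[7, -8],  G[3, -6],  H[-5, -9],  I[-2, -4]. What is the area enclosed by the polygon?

Apply the shoelace (surveyor's) formula: 2A = Σ (x_i·y_{i+1} − x_{i+1}·y_i), indices taken mod 9.
A→B: (-8)(0) − (-2)(1) = 2
B→C: (-2)(4) − (2)(0) = -8
C→D: (2)(-4) − (10)(4) = -48
D→E: (10)(-4) − (6)(-4) = -16
E→F: (6)(-8) − (7)(-4) = -20
F→G: (7)(-6) − (3)(-8) = -18
G→H: (3)(-9) − (-5)(-6) = -57
H→I: (-5)(-4) − (-2)(-9) = 2
I→A: (-2)(1) − (-8)(-4) = -34
Σ = -197
Area = |Σ|/2 = 98.5.

98.5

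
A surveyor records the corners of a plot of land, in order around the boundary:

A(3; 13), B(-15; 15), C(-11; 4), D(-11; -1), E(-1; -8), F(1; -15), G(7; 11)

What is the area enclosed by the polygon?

Cross-terms: 240, 105, 55, 87, 23, 116, 58  ⇒  Σ = 684
Area = |Σ|/2 = 342.

342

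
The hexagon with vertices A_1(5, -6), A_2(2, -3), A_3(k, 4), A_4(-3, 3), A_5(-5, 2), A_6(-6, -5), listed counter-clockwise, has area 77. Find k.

The doubled signed area Σ (x_i y_{i+1} − x_{i+1} y_i) is linear in k.
With k=0 it equals 124; the coefficient of k is 6 (from the two edges through A_3).
So 6·k + 124 = 2·77 = 154 ⇒ k = 5.

5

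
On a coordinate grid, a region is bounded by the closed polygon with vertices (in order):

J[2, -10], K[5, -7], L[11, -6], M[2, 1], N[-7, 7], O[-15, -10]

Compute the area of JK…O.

236

Apply the surveyor's formula: 2A = Σ (x_i·y_{i+1} − x_{i+1}·y_i), indices taken mod 6.
J→K: (2)(-7) − (5)(-10) = 36
K→L: (5)(-6) − (11)(-7) = 47
L→M: (11)(1) − (2)(-6) = 23
M→N: (2)(7) − (-7)(1) = 21
N→O: (-7)(-10) − (-15)(7) = 175
O→J: (-15)(-10) − (2)(-10) = 170
Σ = 472
Area = |Σ|/2 = 236.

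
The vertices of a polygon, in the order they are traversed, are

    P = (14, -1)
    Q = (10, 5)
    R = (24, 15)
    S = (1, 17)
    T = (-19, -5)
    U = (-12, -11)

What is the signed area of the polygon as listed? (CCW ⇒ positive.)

568

Cross-terms: 80, 30, 393, 318, 149, 166  ⇒  Σ = 1136
Signed area = Σ/2 = 568 (positive ⇒ counter-clockwise traversal).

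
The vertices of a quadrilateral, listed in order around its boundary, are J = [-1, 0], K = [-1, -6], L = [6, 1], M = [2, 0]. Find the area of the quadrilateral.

Apply the shoelace (surveyor's) formula: 2A = Σ (x_i·y_{i+1} − x_{i+1}·y_i), indices taken mod 4.
J→K: (-1)(-6) − (-1)(0) = 6
K→L: (-1)(1) − (6)(-6) = 35
L→M: (6)(0) − (2)(1) = -2
M→J: (2)(0) − (-1)(0) = 0
Σ = 39
Area = |Σ|/2 = 19.5.

19.5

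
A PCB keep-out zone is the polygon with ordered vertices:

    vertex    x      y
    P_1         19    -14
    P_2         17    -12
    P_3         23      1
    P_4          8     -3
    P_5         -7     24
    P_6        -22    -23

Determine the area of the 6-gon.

P_1→P_2: (19)(-12) − (17)(-14) = 10
P_2→P_3: (17)(1) − (23)(-12) = 293
P_3→P_4: (23)(-3) − (8)(1) = -77
P_4→P_5: (8)(24) − (-7)(-3) = 171
P_5→P_6: (-7)(-23) − (-22)(24) = 689
P_6→P_1: (-22)(-14) − (19)(-23) = 745
Σ = 1831
Area = |Σ|/2 = 915.5.

915.5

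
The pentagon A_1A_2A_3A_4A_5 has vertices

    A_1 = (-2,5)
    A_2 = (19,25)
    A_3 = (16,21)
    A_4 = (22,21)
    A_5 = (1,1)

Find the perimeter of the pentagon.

|A_1A_2| = √((21)² + (20)²) = √841 = 29
|A_2A_3| = √((-3)² + (-4)²) = √25 = 5
|A_3A_4| = √((6)² + (0)²) = √36 = 6
|A_4A_5| = √((-21)² + (-20)²) = √841 = 29
|A_5A_1| = √((-3)² + (4)²) = √25 = 5
Perimeter = 29 + 5 + 6 + 29 + 5 = 74.

74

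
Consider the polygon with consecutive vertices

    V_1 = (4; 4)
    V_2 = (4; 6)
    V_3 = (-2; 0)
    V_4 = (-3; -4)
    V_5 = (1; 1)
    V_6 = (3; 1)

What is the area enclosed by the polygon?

Apply the surveyor's formula: 2A = Σ (x_i·y_{i+1} − x_{i+1}·y_i), indices taken mod 6.
Σ = (8) + (12) + (8) + (1) + (-2) + (8) = 35
Area = |Σ|/2 = 17.5.

17.5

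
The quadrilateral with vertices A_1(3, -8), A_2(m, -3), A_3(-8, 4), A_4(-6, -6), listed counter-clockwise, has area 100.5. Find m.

8

Write out the shoelace sum; only the two edges meeting at A_2 involve m:
2·Area = [(3·(-3) − m·(-8)) + (m·4 − (-8)·(-3))] + 138
       = 12·m + 105 = 201
⇒ m = 8.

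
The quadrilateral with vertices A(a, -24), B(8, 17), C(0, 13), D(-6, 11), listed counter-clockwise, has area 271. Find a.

Write out the shoelace sum; only the two edges meeting at A involve a:
2·Area = [((-6)·(-24) − a·11) + (a·17 − 8·(-24))] + 182
       = 6·a + 518 = 542
⇒ a = 4.

4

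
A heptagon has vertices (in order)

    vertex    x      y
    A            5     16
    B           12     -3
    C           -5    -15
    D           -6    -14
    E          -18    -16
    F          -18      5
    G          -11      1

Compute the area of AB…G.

550

Σ = (-207) + (-195) + (-20) + (-156) + (-378) + (37) + (-181) = -1100
Area = |Σ|/2 = 550.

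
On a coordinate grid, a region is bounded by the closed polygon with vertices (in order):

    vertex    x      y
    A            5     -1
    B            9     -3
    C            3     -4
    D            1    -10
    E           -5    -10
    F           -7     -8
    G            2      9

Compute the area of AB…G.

Apply Gauss's area formula: 2A = Σ (x_i·y_{i+1} − x_{i+1}·y_i), indices taken mod 7.
Σ = (-6) + (-27) + (-26) + (-60) + (-30) + (-47) + (-47) = -243
Area = |Σ|/2 = 121.5.

121.5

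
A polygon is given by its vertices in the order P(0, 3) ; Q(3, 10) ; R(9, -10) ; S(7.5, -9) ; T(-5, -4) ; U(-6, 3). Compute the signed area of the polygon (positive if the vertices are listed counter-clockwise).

-133.5

Apply the surveyor's formula: 2A = Σ (x_i·y_{i+1} − x_{i+1}·y_i), indices taken mod 6.
Σ = (-9) + (-120) + (-6) + (-75) + (-39) + (-18) = -267
Signed area = Σ/2 = -133.5 (negative ⇒ clockwise traversal).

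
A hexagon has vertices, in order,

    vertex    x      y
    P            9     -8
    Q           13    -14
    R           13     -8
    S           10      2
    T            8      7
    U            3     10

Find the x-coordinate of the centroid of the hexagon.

605/69

Apply Gauss's area formula. First the cross-terms c_i = x_i·y_{i+1} − x_{i+1}·y_i:
  -22, 78, 106, 54, 59, -114  ⇒  2A = 161, A = 80.5.
Then Σ (x_i + x_{i+1})·c_i = 4235, so x̄ = 4235 / (6·80.5) = 605/69.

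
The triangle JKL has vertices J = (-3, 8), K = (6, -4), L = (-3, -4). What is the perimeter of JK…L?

36

|JK| = √((9)² + (-12)²) = √225 = 15
|KL| = √((-9)² + (0)²) = √81 = 9
|LJ| = √((0)² + (12)²) = √144 = 12
Perimeter = 15 + 9 + 12 = 36.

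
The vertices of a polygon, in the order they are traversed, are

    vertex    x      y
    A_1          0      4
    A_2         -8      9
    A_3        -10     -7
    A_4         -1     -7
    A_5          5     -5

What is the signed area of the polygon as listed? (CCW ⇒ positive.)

Apply the shoelace (surveyor's) formula: 2A = Σ (x_i·y_{i+1} − x_{i+1}·y_i), indices taken mod 5.
Cross-terms: 32, 146, 63, 40, 20  ⇒  Σ = 301
Signed area = Σ/2 = 150.5 (positive ⇒ counter-clockwise traversal).

150.5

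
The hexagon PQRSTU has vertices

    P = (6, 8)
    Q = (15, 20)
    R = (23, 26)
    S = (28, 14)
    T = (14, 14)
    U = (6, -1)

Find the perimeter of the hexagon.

78

|PQ| = √((9)² + (12)²) = √225 = 15
|QR| = √((8)² + (6)²) = √100 = 10
|RS| = √((5)² + (-12)²) = √169 = 13
|ST| = √((-14)² + (0)²) = √196 = 14
|TU| = √((-8)² + (-15)²) = √289 = 17
|UP| = √((0)² + (9)²) = √81 = 9
Perimeter = 15 + 10 + 13 + 14 + 17 + 9 = 78.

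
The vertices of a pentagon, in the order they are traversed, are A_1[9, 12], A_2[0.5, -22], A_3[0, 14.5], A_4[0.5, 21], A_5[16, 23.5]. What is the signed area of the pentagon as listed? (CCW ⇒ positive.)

-273.875

Apply the shoelace formula: 2A = Σ (x_i·y_{i+1} − x_{i+1}·y_i), indices taken mod 5.
Σ = (-204) + (7.25) + (-7.25) + (-324.25) + (-19.5) = -547.75
Signed area = Σ/2 = -273.875 (negative ⇒ clockwise traversal).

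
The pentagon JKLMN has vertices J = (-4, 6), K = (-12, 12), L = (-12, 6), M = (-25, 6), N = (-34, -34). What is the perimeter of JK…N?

|JK| = √((-8)² + (6)²) = √100 = 10
|KL| = √((0)² + (-6)²) = √36 = 6
|LM| = √((-13)² + (0)²) = √169 = 13
|MN| = √((-9)² + (-40)²) = √1681 = 41
|NJ| = √((30)² + (40)²) = √2500 = 50
Perimeter = 10 + 6 + 13 + 41 + 50 = 120.

120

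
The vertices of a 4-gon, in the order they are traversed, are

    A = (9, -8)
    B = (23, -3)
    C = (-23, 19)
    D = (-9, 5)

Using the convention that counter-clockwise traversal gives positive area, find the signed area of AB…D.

304

Apply the shoelace (surveyor's) formula: 2A = Σ (x_i·y_{i+1} − x_{i+1}·y_i), indices taken mod 4.
Σ = (157) + (368) + (56) + (27) = 608
Signed area = Σ/2 = 304 (positive ⇒ counter-clockwise traversal).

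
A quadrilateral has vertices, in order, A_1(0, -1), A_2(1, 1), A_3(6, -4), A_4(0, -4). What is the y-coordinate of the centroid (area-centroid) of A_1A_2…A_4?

Apply Gauss's area formula. First the cross-terms c_i = x_i·y_{i+1} − x_{i+1}·y_i:
  1, -10, -24, 0  ⇒  2A = -33, A = -16.5.
Then Σ (y_i + y_{i+1})·c_i = 222, so ȳ = 222 / (6·(-16.5)) = -74/33.

-74/33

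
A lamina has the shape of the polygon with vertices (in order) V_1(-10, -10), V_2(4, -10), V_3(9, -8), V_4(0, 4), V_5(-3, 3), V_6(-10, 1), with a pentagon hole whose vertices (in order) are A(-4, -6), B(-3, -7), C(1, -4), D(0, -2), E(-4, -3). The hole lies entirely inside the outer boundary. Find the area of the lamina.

Outer boundary:
Apply the shoelace (surveyor's) formula: 2A = Σ (x_i·y_{i+1} − x_{i+1}·y_i), indices taken mod 6.
Σ = (140) + (58) + (36) + (12) + (27) + (110) = 383
Area = |Σ|/2 = 191.5.
Hole:
Cross-terms: 10, 19, -2, -8, 12  ⇒  Σ = 31
Area = |Σ|/2 = 15.5.
Net area = 191.5 − 15.5 = 176.

176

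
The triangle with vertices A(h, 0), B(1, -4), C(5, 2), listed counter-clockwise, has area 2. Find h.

The doubled signed area Σ (x_i y_{i+1} − x_{i+1} y_i) is linear in h.
With h=0 it equals 22; the coefficient of h is -6 (from the two edges through A).
So -6·h + 22 = 2·2 = 4 ⇒ h = 3.

3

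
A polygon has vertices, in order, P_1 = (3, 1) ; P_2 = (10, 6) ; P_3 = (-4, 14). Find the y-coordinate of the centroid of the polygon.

Apply the shoelace (surveyor's) formula. First the cross-terms c_i = x_i·y_{i+1} − x_{i+1}·y_i:
  8, 164, -46  ⇒  2A = 126, A = 63.
Then Σ (y_i + y_{i+1})·c_i = 2646, so ȳ = 2646 / (6·63) = 7.

7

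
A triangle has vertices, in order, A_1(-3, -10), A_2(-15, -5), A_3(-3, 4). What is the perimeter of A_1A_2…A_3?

|A_1A_2| = √((-12)² + (5)²) = √169 = 13
|A_2A_3| = √((12)² + (9)²) = √225 = 15
|A_3A_1| = √((0)² + (-14)²) = √196 = 14
Perimeter = 13 + 15 + 14 = 42.

42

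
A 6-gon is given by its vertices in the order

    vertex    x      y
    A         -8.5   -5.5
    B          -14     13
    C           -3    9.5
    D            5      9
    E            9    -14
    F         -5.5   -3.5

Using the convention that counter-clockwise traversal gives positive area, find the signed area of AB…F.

-307.5

Apply Gauss's area formula: 2A = Σ (x_i·y_{i+1} − x_{i+1}·y_i), indices taken mod 6.
Cross-terms: -187.5, -94, -74.5, -151, -108.5, 0.5  ⇒  Σ = -615
Signed area = Σ/2 = -307.5 (negative ⇒ clockwise traversal).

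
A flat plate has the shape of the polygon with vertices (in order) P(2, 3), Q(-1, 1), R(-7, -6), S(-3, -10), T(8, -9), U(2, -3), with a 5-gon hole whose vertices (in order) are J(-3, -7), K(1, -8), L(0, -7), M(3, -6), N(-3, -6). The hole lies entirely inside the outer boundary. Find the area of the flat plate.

85.5

Outer boundary:
Apply the surveyor's formula: 2A = Σ (x_i·y_{i+1} − x_{i+1}·y_i), indices taken mod 6.
P→Q: (2)(1) − (-1)(3) = 5
Q→R: (-1)(-6) − (-7)(1) = 13
R→S: (-7)(-10) − (-3)(-6) = 52
S→T: (-3)(-9) − (8)(-10) = 107
T→U: (8)(-3) − (2)(-9) = -6
U→P: (2)(3) − (2)(-3) = 12
Σ = 183
Area = |Σ|/2 = 91.5.
Hole:
J→K: (-3)(-8) − (1)(-7) = 31
K→L: (1)(-7) − (0)(-8) = -7
L→M: (0)(-6) − (3)(-7) = 21
M→N: (3)(-6) − (-3)(-6) = -36
N→J: (-3)(-7) − (-3)(-6) = 3
Σ = 12
Area = |Σ|/2 = 6.
Net area = 91.5 − 6 = 85.5.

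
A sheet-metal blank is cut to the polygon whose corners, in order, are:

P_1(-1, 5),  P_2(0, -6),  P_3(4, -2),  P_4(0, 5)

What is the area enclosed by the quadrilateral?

27.5

Apply the shoelace (surveyor's) formula: 2A = Σ (x_i·y_{i+1} − x_{i+1}·y_i), indices taken mod 4.
Cross-terms: 6, 24, 20, 5  ⇒  Σ = 55
Area = |Σ|/2 = 27.5.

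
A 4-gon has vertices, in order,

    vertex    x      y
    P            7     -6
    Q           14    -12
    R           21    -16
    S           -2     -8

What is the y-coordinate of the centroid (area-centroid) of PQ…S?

Apply the shoelace (surveyor's) formula. First the cross-terms c_i = x_i·y_{i+1} − x_{i+1}·y_i:
  0, 28, -200, 68  ⇒  2A = -104, A = -52.
Then Σ (y_i + y_{i+1})·c_i = 3064, so ȳ = 3064 / (6·(-52)) = -383/39.

-383/39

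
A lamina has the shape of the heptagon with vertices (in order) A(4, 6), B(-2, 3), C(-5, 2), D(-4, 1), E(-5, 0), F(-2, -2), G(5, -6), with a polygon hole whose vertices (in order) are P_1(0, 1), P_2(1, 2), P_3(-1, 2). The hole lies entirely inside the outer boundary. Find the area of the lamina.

Outer boundary:
Apply Gauss's area formula: 2A = Σ (x_i·y_{i+1} − x_{i+1}·y_i), indices taken mod 7.
Σ = (24) + (11) + (3) + (5) + (10) + (22) + (54) = 129
Area = |Σ|/2 = 64.5.
Hole:
Apply Gauss's area formula: 2A = Σ (x_i·y_{i+1} − x_{i+1}·y_i), indices taken mod 3.
Σ = (-1) + (4) + (-1) = 2
Area = |Σ|/2 = 1.
Net area = 64.5 − 1 = 63.5.

63.5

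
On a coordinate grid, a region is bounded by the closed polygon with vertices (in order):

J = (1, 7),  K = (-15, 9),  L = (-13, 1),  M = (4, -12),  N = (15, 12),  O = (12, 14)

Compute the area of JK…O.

366

Apply Gauss's area formula: 2A = Σ (x_i·y_{i+1} − x_{i+1}·y_i), indices taken mod 6.
Σ = (114) + (102) + (152) + (228) + (66) + (70) = 732
Area = |Σ|/2 = 366.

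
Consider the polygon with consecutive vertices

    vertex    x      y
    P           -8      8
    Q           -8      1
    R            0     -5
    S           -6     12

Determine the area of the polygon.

57

Cross-terms: 56, 40, -30, 48  ⇒  Σ = 114
Area = |Σ|/2 = 57.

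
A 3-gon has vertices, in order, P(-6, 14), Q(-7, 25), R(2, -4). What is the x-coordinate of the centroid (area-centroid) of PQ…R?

Apply the shoelace formula. First the cross-terms c_i = x_i·y_{i+1} − x_{i+1}·y_i:
  -52, -22, 4  ⇒  2A = -70, A = -35.
Then Σ (x_i + x_{i+1})·c_i = 770, so x̄ = 770 / (6·(-35)) = -11/3.

-11/3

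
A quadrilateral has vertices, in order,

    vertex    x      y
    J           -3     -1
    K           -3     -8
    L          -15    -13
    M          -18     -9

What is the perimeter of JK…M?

42

|JK| = √((0)² + (-7)²) = √49 = 7
|KL| = √((-12)² + (-5)²) = √169 = 13
|LM| = √((-3)² + (4)²) = √25 = 5
|MJ| = √((15)² + (8)²) = √289 = 17
Perimeter = 7 + 13 + 5 + 17 = 42.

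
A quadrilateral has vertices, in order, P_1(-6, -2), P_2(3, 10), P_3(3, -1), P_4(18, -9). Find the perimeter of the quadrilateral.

68

|P_1P_2| = √((9)² + (12)²) = √225 = 15
|P_2P_3| = √((0)² + (-11)²) = √121 = 11
|P_3P_4| = √((15)² + (-8)²) = √289 = 17
|P_4P_1| = √((-24)² + (7)²) = √625 = 25
Perimeter = 15 + 11 + 17 + 25 = 68.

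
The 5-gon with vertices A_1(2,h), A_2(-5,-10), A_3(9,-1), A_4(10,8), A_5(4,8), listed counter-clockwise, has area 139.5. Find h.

10

Write out the shoelace sum; only the two edges meeting at A_1 involve h:
2·Area = [(4·h − 2·8) + (2·(-10) − (-5)·h)] + 225
       = 9·h + 189 = 279
⇒ h = 10.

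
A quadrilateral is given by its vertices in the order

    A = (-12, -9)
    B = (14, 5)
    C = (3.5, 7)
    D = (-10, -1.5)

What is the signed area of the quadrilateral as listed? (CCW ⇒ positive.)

Apply the shoelace formula: 2A = Σ (x_i·y_{i+1} − x_{i+1}·y_i), indices taken mod 4.
A→B: (-12)(5) − (14)(-9) = 66
B→C: (14)(7) − (3.5)(5) = 80.5
C→D: (3.5)(-1.5) − (-10)(7) = 64.75
D→A: (-10)(-9) − (-12)(-1.5) = 72
Σ = 283.25
Signed area = Σ/2 = 141.625 (positive ⇒ counter-clockwise traversal).

141.625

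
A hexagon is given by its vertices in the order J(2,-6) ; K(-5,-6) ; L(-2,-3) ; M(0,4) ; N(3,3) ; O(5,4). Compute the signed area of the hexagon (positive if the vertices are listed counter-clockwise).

Apply the shoelace (surveyor's) formula: 2A = Σ (x_i·y_{i+1} − x_{i+1}·y_i), indices taken mod 6.
Cross-terms: -42, 3, -8, -12, -3, -38  ⇒  Σ = -100
Signed area = Σ/2 = -50 (negative ⇒ clockwise traversal).

-50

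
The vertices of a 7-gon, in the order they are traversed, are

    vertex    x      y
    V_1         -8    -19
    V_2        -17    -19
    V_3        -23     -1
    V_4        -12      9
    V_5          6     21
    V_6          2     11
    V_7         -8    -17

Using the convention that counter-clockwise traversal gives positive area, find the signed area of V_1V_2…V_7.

Apply Gauss's area formula: 2A = Σ (x_i·y_{i+1} − x_{i+1}·y_i), indices taken mod 7.
V_1→V_2: (-8)(-19) − (-17)(-19) = -171
V_2→V_3: (-17)(-1) − (-23)(-19) = -420
V_3→V_4: (-23)(9) − (-12)(-1) = -219
V_4→V_5: (-12)(21) − (6)(9) = -306
V_5→V_6: (6)(11) − (2)(21) = 24
V_6→V_7: (2)(-17) − (-8)(11) = 54
V_7→V_1: (-8)(-19) − (-8)(-17) = 16
Σ = -1022
Signed area = Σ/2 = -511 (negative ⇒ clockwise traversal).

-511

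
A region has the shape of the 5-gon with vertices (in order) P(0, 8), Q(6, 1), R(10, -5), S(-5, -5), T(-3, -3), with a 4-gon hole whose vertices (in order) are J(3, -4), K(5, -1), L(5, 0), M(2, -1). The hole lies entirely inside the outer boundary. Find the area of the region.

Outer boundary:
Σ = (-48) + (-40) + (-75) + (0) + (-24) = -187
Area = |Σ|/2 = 93.5.
Hole:
Σ = (17) + (5) + (-5) + (-5) = 12
Area = |Σ|/2 = 6.
Net area = 93.5 − 6 = 87.5.

87.5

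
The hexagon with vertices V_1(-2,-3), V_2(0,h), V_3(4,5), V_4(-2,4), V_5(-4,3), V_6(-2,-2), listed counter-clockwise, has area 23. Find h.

The doubled signed area Σ (x_i y_{i+1} − x_{i+1} y_i) is linear in h.
With h=0 it equals 52; the coefficient of h is -6 (from the two edges through V_2).
So -6·h + 52 = 2·23 = 46 ⇒ h = 1.

1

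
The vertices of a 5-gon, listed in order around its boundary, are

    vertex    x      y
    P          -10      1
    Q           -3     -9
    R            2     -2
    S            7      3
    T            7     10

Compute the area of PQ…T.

Apply the shoelace formula: 2A = Σ (x_i·y_{i+1} − x_{i+1}·y_i), indices taken mod 5.
Cross-terms: 93, 24, 20, 49, 107  ⇒  Σ = 293
Area = |Σ|/2 = 146.5.

146.5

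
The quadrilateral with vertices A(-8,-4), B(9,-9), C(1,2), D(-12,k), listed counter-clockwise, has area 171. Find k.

The doubled signed area Σ (x_i y_{i+1} − x_{i+1} y_i) is linear in k.
With k=0 it equals 207; the coefficient of k is 9 (from the two edges through D).
So 9·k + 207 = 2·171 = 342 ⇒ k = 15.

15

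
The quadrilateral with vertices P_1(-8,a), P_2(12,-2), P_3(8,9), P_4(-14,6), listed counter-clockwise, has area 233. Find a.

The doubled signed area Σ (x_i y_{i+1} − x_{i+1} y_i) is linear in a.
With a=0 it equals 362; the coefficient of a is -26 (from the two edges through P_1).
So -26·a + 362 = 2·233 = 466 ⇒ a = -4.

-4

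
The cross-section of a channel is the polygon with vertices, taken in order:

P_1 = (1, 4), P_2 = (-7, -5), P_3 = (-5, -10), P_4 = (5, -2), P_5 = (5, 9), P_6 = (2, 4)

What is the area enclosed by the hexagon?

94.5

Σ = (23) + (45) + (60) + (55) + (2) + (4) = 189
Area = |Σ|/2 = 94.5.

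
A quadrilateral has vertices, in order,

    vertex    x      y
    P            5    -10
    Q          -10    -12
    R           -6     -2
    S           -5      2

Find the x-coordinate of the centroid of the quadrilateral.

Apply the shoelace (surveyor's) formula. First the cross-terms c_i = x_i·y_{i+1} − x_{i+1}·y_i:
  -160, -52, -22, 40  ⇒  2A = -194, A = -97.
Then Σ (x_i + x_{i+1})·c_i = 1874, so x̄ = 1874 / (6·(-97)) = -937/291.

-937/291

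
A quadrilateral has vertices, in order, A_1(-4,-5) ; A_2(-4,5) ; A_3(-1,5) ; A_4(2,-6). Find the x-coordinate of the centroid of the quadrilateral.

-51/31

Apply Gauss's area formula. First the cross-terms c_i = x_i·y_{i+1} − x_{i+1}·y_i:
  -40, -15, -4, -34  ⇒  2A = -93, A = -46.5.
Then Σ (x_i + x_{i+1})·c_i = 459, so x̄ = 459 / (6·(-46.5)) = -51/31.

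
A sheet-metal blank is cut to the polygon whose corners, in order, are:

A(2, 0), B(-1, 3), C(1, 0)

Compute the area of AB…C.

1.5

Σ = (6) + (-3) + (0) = 3
Area = |Σ|/2 = 1.5.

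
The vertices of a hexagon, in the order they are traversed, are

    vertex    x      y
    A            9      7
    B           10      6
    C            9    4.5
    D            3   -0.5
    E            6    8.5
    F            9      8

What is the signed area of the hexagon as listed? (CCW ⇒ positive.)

Apply Gauss's area formula: 2A = Σ (x_i·y_{i+1} − x_{i+1}·y_i), indices taken mod 6.
Cross-terms: -16, -9, -18, 28.5, -28.5, -9  ⇒  Σ = -52
Signed area = Σ/2 = -26 (negative ⇒ clockwise traversal).

-26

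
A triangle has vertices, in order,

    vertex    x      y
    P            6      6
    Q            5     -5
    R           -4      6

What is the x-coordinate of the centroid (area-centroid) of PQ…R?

Apply Gauss's area formula. First the cross-terms c_i = x_i·y_{i+1} − x_{i+1}·y_i:
  -60, 10, -60  ⇒  2A = -110, A = -55.
Then Σ (x_i + x_{i+1})·c_i = -770, so x̄ = -770 / (6·(-55)) = 7/3.

7/3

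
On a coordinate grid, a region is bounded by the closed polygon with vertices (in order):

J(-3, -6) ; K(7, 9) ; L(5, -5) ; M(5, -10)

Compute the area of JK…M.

Apply the shoelace (surveyor's) formula: 2A = Σ (x_i·y_{i+1} − x_{i+1}·y_i), indices taken mod 4.
Cross-terms: 15, -80, -25, -60  ⇒  Σ = -150
Area = |Σ|/2 = 75.

75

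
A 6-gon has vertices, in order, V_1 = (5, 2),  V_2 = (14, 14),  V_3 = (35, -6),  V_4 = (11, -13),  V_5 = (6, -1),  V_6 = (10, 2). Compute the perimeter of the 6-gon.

|V_1V_2| = √((9)² + (12)²) = √225 = 15
|V_2V_3| = √((21)² + (-20)²) = √841 = 29
|V_3V_4| = √((-24)² + (-7)²) = √625 = 25
|V_4V_5| = √((-5)² + (12)²) = √169 = 13
|V_5V_6| = √((4)² + (3)²) = √25 = 5
|V_6V_1| = √((-5)² + (0)²) = √25 = 5
Perimeter = 15 + 29 + 25 + 13 + 5 + 5 = 92.

92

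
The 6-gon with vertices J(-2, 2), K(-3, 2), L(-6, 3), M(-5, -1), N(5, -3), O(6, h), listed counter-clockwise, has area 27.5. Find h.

-3

The doubled signed area Σ (x_i y_{i+1} − x_{i+1} y_i) is linear in h.
With h=0 it equals 76; the coefficient of h is 7 (from the two edges through O).
So 7·h + 76 = 2·27.5 = 55 ⇒ h = -3.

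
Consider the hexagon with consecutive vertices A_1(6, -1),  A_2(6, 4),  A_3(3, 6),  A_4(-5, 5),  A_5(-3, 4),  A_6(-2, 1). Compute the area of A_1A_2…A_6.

Apply the shoelace formula: 2A = Σ (x_i·y_{i+1} − x_{i+1}·y_i), indices taken mod 6.
Σ = (30) + (24) + (45) + (-5) + (5) + (-4) = 95
Area = |Σ|/2 = 47.5.

47.5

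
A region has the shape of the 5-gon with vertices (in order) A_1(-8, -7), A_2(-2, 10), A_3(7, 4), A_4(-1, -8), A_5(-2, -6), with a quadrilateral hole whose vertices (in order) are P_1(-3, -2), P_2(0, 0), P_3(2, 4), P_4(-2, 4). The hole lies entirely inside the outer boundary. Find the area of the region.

Outer boundary:
Apply the surveyor's formula: 2A = Σ (x_i·y_{i+1} − x_{i+1}·y_i), indices taken mod 5.
Cross-terms: -94, -78, -52, -10, -34  ⇒  Σ = -268
Area = |Σ|/2 = 134.
Hole:
Σ = (0) + (0) + (16) + (16) = 32
Area = |Σ|/2 = 16.
Net area = 134 − 16 = 118.

118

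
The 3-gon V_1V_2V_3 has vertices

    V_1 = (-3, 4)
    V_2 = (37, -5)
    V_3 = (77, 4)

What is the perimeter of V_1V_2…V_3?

162

|V_1V_2| = √((40)² + (-9)²) = √1681 = 41
|V_2V_3| = √((40)² + (9)²) = √1681 = 41
|V_3V_1| = √((-80)² + (0)²) = √6400 = 80
Perimeter = 41 + 41 + 80 = 162.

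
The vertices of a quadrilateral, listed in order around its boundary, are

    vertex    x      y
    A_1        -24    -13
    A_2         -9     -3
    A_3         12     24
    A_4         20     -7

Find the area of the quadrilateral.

608.5

A_1→A_2: (-24)(-3) − (-9)(-13) = -45
A_2→A_3: (-9)(24) − (12)(-3) = -180
A_3→A_4: (12)(-7) − (20)(24) = -564
A_4→A_1: (20)(-13) − (-24)(-7) = -428
Σ = -1217
Area = |Σ|/2 = 608.5.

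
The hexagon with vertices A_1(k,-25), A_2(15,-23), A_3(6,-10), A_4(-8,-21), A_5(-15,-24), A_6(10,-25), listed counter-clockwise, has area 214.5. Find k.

The doubled signed area Σ (x_i y_{i+1} − x_{i+1} y_i) is linear in k.
With k=0 it equals 399; the coefficient of k is 2 (from the two edges through A_1).
So 2·k + 399 = 2·214.5 = 429 ⇒ k = 15.

15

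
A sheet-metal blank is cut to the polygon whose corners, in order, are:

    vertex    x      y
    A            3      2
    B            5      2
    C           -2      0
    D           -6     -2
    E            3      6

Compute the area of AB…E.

19

A→B: (3)(2) − (5)(2) = -4
B→C: (5)(0) − (-2)(2) = 4
C→D: (-2)(-2) − (-6)(0) = 4
D→E: (-6)(6) − (3)(-2) = -30
E→A: (3)(2) − (3)(6) = -12
Σ = -38
Area = |Σ|/2 = 19.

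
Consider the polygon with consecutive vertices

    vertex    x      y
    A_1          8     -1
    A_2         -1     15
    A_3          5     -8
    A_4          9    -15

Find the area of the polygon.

80

Apply Gauss's area formula: 2A = Σ (x_i·y_{i+1} − x_{i+1}·y_i), indices taken mod 4.
Σ = (119) + (-67) + (-3) + (111) = 160
Area = |Σ|/2 = 80.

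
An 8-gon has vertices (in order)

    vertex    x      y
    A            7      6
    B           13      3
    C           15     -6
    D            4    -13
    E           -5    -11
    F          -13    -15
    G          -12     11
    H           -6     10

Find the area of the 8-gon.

505.5

Apply the surveyor's formula: 2A = Σ (x_i·y_{i+1} − x_{i+1}·y_i), indices taken mod 8.
A→B: (7)(3) − (13)(6) = -57
B→C: (13)(-6) − (15)(3) = -123
C→D: (15)(-13) − (4)(-6) = -171
D→E: (4)(-11) − (-5)(-13) = -109
E→F: (-5)(-15) − (-13)(-11) = -68
F→G: (-13)(11) − (-12)(-15) = -323
G→H: (-12)(10) − (-6)(11) = -54
H→A: (-6)(6) − (7)(10) = -106
Σ = -1011
Area = |Σ|/2 = 505.5.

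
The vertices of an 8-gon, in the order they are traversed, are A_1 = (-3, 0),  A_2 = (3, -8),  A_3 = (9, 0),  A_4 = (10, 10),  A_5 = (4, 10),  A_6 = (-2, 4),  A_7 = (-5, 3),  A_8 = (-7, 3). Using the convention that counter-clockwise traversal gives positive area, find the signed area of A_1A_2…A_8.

155.5

Apply the shoelace formula: 2A = Σ (x_i·y_{i+1} − x_{i+1}·y_i), indices taken mod 8.
A_1→A_2: (-3)(-8) − (3)(0) = 24
A_2→A_3: (3)(0) − (9)(-8) = 72
A_3→A_4: (9)(10) − (10)(0) = 90
A_4→A_5: (10)(10) − (4)(10) = 60
A_5→A_6: (4)(4) − (-2)(10) = 36
A_6→A_7: (-2)(3) − (-5)(4) = 14
A_7→A_8: (-5)(3) − (-7)(3) = 6
A_8→A_1: (-7)(0) − (-3)(3) = 9
Σ = 311
Signed area = Σ/2 = 155.5 (positive ⇒ counter-clockwise traversal).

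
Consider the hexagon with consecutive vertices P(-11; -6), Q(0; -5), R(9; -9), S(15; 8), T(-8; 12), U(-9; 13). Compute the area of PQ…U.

Apply the surveyor's formula: 2A = Σ (x_i·y_{i+1} − x_{i+1}·y_i), indices taken mod 6.
Σ = (55) + (45) + (207) + (244) + (4) + (197) = 752
Area = |Σ|/2 = 376.

376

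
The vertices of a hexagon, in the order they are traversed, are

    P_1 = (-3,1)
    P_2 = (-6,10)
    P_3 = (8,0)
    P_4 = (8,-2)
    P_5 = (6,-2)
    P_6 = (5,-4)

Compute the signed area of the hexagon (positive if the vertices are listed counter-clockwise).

-72.5

P_1→P_2: (-3)(10) − (-6)(1) = -24
P_2→P_3: (-6)(0) − (8)(10) = -80
P_3→P_4: (8)(-2) − (8)(0) = -16
P_4→P_5: (8)(-2) − (6)(-2) = -4
P_5→P_6: (6)(-4) − (5)(-2) = -14
P_6→P_1: (5)(1) − (-3)(-4) = -7
Σ = -145
Signed area = Σ/2 = -72.5 (negative ⇒ clockwise traversal).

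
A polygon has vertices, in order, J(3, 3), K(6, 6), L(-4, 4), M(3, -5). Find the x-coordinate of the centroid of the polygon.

29/30

Apply the surveyor's formula. First the cross-terms c_i = x_i·y_{i+1} − x_{i+1}·y_i:
  0, 48, 8, 24  ⇒  2A = 80, A = 40.
Then Σ (x_i + x_{i+1})·c_i = 232, so x̄ = 232 / (6·40) = 29/30.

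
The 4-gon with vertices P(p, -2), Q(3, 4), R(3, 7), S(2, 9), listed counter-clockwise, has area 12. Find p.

Write out the shoelace sum; only the two edges meeting at P involve p:
2·Area = [(2·(-2) − p·9) + (p·4 − 3·(-2))] + 22
       = -5·p + 24 = 24
⇒ p = 0.

0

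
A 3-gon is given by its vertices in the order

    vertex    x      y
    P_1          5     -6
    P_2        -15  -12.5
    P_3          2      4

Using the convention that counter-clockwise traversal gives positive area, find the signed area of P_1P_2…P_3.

-109.75

Σ = (-152.5) + (-35) + (-32) = -219.5
Signed area = Σ/2 = -109.75 (negative ⇒ clockwise traversal).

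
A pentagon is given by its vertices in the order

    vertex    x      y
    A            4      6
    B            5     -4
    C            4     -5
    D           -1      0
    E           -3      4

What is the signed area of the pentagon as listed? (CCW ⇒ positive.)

-49

Cross-terms: -46, -9, -5, -4, -34  ⇒  Σ = -98
Signed area = Σ/2 = -49 (negative ⇒ clockwise traversal).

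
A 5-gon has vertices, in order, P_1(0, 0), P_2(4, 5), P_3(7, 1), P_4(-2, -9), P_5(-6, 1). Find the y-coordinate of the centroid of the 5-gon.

-125/74

Apply the shoelace (surveyor's) formula. First the cross-terms c_i = x_i·y_{i+1} − x_{i+1}·y_i:
  0, -31, -61, -56, 0  ⇒  2A = -148, A = -74.
Then Σ (y_i + y_{i+1})·c_i = 750, so ȳ = 750 / (6·(-74)) = -125/74.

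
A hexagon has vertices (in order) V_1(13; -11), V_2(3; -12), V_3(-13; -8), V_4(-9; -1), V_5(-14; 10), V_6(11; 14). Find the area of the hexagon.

Σ = (-123) + (-180) + (-59) + (-104) + (-306) + (-303) = -1075
Area = |Σ|/2 = 537.5.

537.5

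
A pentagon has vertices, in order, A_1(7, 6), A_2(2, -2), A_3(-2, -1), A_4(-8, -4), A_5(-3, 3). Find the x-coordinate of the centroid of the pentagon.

-2/107

Apply the surveyor's formula. First the cross-terms c_i = x_i·y_{i+1} − x_{i+1}·y_i:
  -26, -6, 0, -36, -39  ⇒  2A = -107, A = -53.5.
Then Σ (x_i + x_{i+1})·c_i = 6, so x̄ = 6 / (6·(-53.5)) = -2/107.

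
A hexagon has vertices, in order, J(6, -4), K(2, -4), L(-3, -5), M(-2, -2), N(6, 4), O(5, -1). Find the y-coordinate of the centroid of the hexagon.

-59/39

Apply Gauss's area formula. First the cross-terms c_i = x_i·y_{i+1} − x_{i+1}·y_i:
  -16, -22, -4, 4, -26, -14  ⇒  2A = -78, A = -39.
Then Σ (y_i + y_{i+1})·c_i = 354, so ȳ = 354 / (6·(-39)) = -59/39.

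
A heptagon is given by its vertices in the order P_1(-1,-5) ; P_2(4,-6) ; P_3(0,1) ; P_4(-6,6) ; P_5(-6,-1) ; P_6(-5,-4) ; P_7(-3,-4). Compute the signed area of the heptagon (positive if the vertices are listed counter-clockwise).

Cross-terms: 26, 4, 6, 42, 19, 8, 11  ⇒  Σ = 116
Signed area = Σ/2 = 58 (positive ⇒ counter-clockwise traversal).

58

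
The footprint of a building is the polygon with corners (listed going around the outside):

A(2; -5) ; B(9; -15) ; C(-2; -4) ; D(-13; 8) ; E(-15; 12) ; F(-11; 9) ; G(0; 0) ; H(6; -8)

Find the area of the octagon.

Cross-terms: 15, -66, -68, -36, -3, 0, 0, -14  ⇒  Σ = -172
Area = |Σ|/2 = 86.

86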